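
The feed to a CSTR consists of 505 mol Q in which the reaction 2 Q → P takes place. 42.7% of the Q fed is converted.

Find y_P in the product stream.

Q reacted = 0.427 × 505 = 215.6 mol; ν_Q = −2, so ξ = 215.6/2 = 107.8 mol.
Outlet amounts (n = n₀ + ν ξ):
  Q: 505 − 2(107.8) = 289.4
  P: 0 + 1(107.8) = 107.8
Total out = 397.2 mol; y_P = 107.8 / 397.2 = 0.2715.

0.271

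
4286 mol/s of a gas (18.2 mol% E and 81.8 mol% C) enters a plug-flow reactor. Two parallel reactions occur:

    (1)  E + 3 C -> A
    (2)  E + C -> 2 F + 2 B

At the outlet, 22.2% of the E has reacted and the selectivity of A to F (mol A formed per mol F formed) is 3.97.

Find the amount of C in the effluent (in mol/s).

Conversion of E: E consumed = 0.222 × 780.1 = 173.2 mol/s = 1ξ₁ + 1ξ₂.
Selectivity: 1ξ₁ / (2ξ₂) = 3.97 → ξ₁ = 7.94 ξ₂.
Substitute: (1·7.94 + 1) ξ₂ = 173.2 → ξ₂ = 19.37 mol/s, ξ₁ = 153.8 mol/s.
Outlet amounts (n = n₀ + Σ ν·ξ):
  E: 780.1 − 1(153.8) − 1(19.37) = 606.9
  C: 3506 − 3(153.8) − 1(19.37) = 3025
  A: 0 + 1(153.8) = 153.8
  F: 0 + 2(19.37) = 38.74
  B: 0 + 2(19.37) = 38.74

3030 mol/s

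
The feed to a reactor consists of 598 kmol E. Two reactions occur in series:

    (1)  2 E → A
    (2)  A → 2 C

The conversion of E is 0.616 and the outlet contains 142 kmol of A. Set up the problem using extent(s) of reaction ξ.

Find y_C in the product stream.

Conversion of E: E consumed = 2ξ₁ = 0.616 × 598 → ξ₁ = 184.2 kmol.
A balance: n_A = 0 + 1ξ₁ − 1ξ₂ = 142 → ξ₂ = (1·184.2 − 142)/1 = 42.18 kmol.
Outlet amounts (n = n₀ + Σ ν·ξ):
  E: 598 − 2(184.2) = 229.6
  A: 0 + 1(184.2) − 1(42.18) = 142
  C: 0 + 2(42.18) = 84.37
Total out = 456 kmol; y_C = 84.37 / 456 = 0.185.

0.185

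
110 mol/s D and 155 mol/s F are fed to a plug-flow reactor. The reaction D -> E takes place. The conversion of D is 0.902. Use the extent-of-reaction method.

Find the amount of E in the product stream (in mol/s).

99.2 mol/s

D reacted = 0.902 × 110 = 99.22 mol/s; ν_D = −1, so ξ = 99.22/1 = 99.22 mol/s.
Outlet amounts (n = n₀ + ν ξ):
  D: 110 − 1(99.22) = 10.78
  E: 0 + 1(99.22) = 99.22
  F: 155 (inert)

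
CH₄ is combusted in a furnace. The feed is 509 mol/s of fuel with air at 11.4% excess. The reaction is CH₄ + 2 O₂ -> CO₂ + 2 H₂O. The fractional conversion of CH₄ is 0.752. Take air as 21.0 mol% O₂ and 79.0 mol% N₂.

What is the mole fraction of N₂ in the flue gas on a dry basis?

0.829

Stoichiometric O₂ = 2 × 509 = 1018 mol/s; O₂ fed = 1018 × 1.114 = 1134 mol/s.
N₂ fed = 1134 × 79/21 = 4266 mol/s.
Fuel reacted = 0.752 × 509 → ξ = 382.8 mol/s.
Outlet (n = n₀ + ν ξ):
  CH₄: 509 − 1(382.8) = 126.2
  O₂: 1134 − 2(382.8) = 368.5
  N₂: 4266 (inert)
  CO₂: 0 + 1(382.8) = 382.8
  H₂O: 0 + 2(382.8) = 765.5
Dry total = 5144 mol/s; y_N₂ (dry) = 4266 / 5144 = 0.8294.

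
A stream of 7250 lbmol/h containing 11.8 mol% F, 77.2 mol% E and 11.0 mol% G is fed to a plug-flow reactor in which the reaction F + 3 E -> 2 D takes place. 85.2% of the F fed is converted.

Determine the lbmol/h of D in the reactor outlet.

F reacted = 0.852 × 855.5 = 728.9 lbmol/h; ν_F = −1, so ξ = 728.9/1 = 728.9 lbmol/h.
Outlet amounts (n = n₀ + ν ξ):
  F: 855.5 − 1(728.9) = 126.6
  E: 5597 − 3(728.9) = 3410
  D: 0 + 2(728.9) = 1458
  G: 797.5 (inert)

1460 lbmol/h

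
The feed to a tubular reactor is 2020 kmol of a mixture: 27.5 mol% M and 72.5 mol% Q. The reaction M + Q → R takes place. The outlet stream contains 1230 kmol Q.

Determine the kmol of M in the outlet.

For Q: n = n₀ − 1ξ → 1230 = 1464 − 1ξ, giving ξ = 234.5 kmol.
Outlet amounts (n = n₀ + ν ξ):
  M: 555.5 − 1(234.5) = 321
  Q: 1464 − 1(234.5) = 1230
  R: 0 + 1(234.5) = 234.5

321 kmol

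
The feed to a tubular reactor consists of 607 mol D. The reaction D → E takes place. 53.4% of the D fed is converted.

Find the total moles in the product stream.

D reacted = 0.534 × 607 = 324.1 mol; ν_D = −1, so ξ = 324.1/1 = 324.1 mol.
Outlet amounts (n = n₀ + ν ξ):
  D: 607 − 1(324.1) = 282.9
  E: 0 + 1(324.1) = 324.1
Total out = 282.9 + 324.1 = 607 mol.

607 mol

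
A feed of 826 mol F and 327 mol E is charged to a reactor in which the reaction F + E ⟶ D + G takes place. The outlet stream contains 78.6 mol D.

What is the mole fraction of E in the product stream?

0.215

For D: n = n₀ + 1ξ → 78.6 = 0 + 1ξ, giving ξ = 78.6 mol.
Outlet amounts (n = n₀ + ν ξ):
  F: 826 − 1(78.6) = 747.4
  E: 327 − 1(78.6) = 248.4
  D: 0 + 1(78.6) = 78.6
  G: 0 + 1(78.6) = 78.6
Total out = 1153 mol; y_E = 248.4 / 1153 = 0.2154.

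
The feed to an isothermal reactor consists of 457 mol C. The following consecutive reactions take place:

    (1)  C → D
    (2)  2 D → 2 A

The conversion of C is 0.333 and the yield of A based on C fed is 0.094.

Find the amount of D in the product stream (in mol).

109 mol

Conversion of C: C consumed = 1ξ₁ = 0.333 × 457 → ξ₁ = 152.2 mol.
Yield of A: 2ξ₂ / 457 = 0.094 → ξ₂ = 21.48 mol.
Outlet amounts (n = n₀ + Σ ν·ξ):
  C: 457 − 1(152.2) = 304.8
  D: 0 + 1(152.2) − 2(21.48) = 109.2
  A: 0 + 2(21.48) = 42.96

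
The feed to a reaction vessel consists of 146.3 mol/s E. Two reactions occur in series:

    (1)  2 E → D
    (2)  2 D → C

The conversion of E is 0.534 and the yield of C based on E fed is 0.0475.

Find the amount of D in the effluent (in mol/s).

25.2 mol/s

Conversion of E: E consumed = 2ξ₁ = 0.534 × 146.3 → ξ₁ = 39.06 mol/s.
Yield of C: 1ξ₂ / 146.3 = 0.0475 → ξ₂ = 6.949 mol/s.
Outlet amounts (n = n₀ + Σ ν·ξ):
  E: 146.3 − 2(39.06) = 68.18
  D: 0 + 1(39.06) − 2(6.949) = 25.16
  C: 0 + 1(6.949) = 6.949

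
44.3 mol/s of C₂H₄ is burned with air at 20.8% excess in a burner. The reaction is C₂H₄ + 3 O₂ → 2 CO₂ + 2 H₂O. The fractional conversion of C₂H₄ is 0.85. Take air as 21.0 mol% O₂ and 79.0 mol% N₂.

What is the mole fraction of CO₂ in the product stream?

Stoichiometric O₂ = 3 × 44.3 = 132.9 mol/s; O₂ fed = 132.9 × 1.208 = 160.5 mol/s.
N₂ fed = 160.5 × 79/21 = 603.9 mol/s.
Fuel reacted = 0.85 × 44.3 → ξ = 37.65 mol/s.
Outlet (n = n₀ + ν ξ):
  C₂H₄: 44.3 − 1(37.65) = 6.645
  O₂: 160.5 − 3(37.65) = 47.58
  N₂: 603.9 (inert)
  CO₂: 0 + 2(37.65) = 75.31
  H₂O: 0 + 2(37.65) = 75.31
Total out = 808.8 mol/s; y_CO₂ = 75.31 / 808.8 = 0.09311.

0.0931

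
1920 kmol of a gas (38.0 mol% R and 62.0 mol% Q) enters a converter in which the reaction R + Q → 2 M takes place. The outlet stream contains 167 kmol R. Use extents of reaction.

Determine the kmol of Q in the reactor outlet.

For R: n = n₀ − 1ξ → 167 = 729.6 − 1ξ, giving ξ = 562.6 kmol.
Outlet amounts (n = n₀ + ν ξ):
  R: 729.6 − 1(562.6) = 167
  Q: 1190 − 1(562.6) = 627.8
  M: 0 + 2(562.6) = 1125

628 kmol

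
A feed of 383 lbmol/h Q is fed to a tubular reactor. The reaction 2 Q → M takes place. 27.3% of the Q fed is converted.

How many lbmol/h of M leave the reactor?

52.3 lbmol/h

Q reacted = 0.273 × 383 = 104.6 lbmol/h; ν_Q = −2, so ξ = 104.6/2 = 52.28 lbmol/h.
Outlet amounts (n = n₀ + ν ξ):
  Q: 383 − 2(52.28) = 278.4
  M: 0 + 1(52.28) = 52.28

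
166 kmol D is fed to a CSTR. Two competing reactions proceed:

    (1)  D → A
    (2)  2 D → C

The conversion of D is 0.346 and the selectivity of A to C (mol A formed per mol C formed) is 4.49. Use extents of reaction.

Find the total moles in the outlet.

157 kmol

Conversion of D: D consumed = 0.346 × 166 = 57.44 kmol = 1ξ₁ + 2ξ₂.
Selectivity: 1ξ₁ / (1ξ₂) = 4.49 → ξ₁ = 4.49 ξ₂.
Substitute: (1·4.49 + 2) ξ₂ = 57.44 → ξ₂ = 8.85 kmol, ξ₁ = 39.74 kmol.
Outlet amounts (n = n₀ + Σ ν·ξ):
  D: 166 − 1(39.74) − 2(8.85) = 108.6
  A: 0 + 1(39.74) = 39.74
  C: 0 + 1(8.85) = 8.85
Total out = 108.6 + 39.74 + 8.85 = 157.2 kmol.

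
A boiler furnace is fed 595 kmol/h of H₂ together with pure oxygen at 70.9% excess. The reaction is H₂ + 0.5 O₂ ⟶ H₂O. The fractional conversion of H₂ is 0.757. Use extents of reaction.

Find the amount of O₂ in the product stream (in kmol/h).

283 kmol/h

Stoichiometric O₂ = 0.5 × 595 = 297.5 kmol/h; O₂ fed = 297.5 × 1.709 = 508.4 kmol/h.
Fuel reacted = 0.757 × 595 → ξ = 450.4 kmol/h.
Outlet (n = n₀ + ν ξ):
  H₂: 595 − 1(450.4) = 144.6
  O₂: 508.4 − 0.5(450.4) = 283.2
  H₂O: 0 + 1(450.4) = 450.4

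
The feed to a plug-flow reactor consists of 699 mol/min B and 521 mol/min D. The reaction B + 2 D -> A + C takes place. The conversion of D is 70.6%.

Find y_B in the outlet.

D reacted = 0.706 × 521 = 367.8 mol/min; ν_D = −2, so ξ = 367.8/2 = 183.9 mol/min.
Outlet amounts (n = n₀ + ν ξ):
  B: 699 − 1(183.9) = 515.1
  D: 521 − 2(183.9) = 153.2
  A: 0 + 1(183.9) = 183.9
  C: 0 + 1(183.9) = 183.9
Total out = 1036 mol/min; y_B = 515.1 / 1036 = 0.4971.

0.497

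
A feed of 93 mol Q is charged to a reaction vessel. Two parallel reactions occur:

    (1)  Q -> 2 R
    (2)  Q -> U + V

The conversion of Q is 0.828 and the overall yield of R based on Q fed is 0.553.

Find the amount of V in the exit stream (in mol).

Yield of R: 2ξ₁ / 93 = 0.553 → ξ₁ = 25.71 mol.
Conversion of Q: 1ξ₁ + 1ξ₂ = 0.828 × 93 = 77 → ξ₂ = 51.29 mol.
Outlet amounts (n = n₀ + Σ ν·ξ):
  Q: 93 − 1(25.71) − 1(51.29) = 16
  R: 0 + 2(25.71) = 51.43
  U: 0 + 1(51.29) = 51.29
  V: 0 + 1(51.29) = 51.29

51.3 mol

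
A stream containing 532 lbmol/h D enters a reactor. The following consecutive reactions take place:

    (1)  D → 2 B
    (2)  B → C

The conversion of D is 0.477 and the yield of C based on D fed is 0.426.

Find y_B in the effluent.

Conversion of D: D consumed = 1ξ₁ = 0.477 × 532 → ξ₁ = 253.8 lbmol/h.
Yield of C: 1ξ₂ / 532 = 0.426 → ξ₂ = 226.6 lbmol/h.
Outlet amounts (n = n₀ + Σ ν·ξ):
  D: 532 − 1(253.8) = 278.2
  B: 0 + 2(253.8) − 1(226.6) = 280.9
  C: 0 + 1(226.6) = 226.6
Total out = 785.8 lbmol/h; y_B = 280.9 / 785.8 = 0.3575.

0.357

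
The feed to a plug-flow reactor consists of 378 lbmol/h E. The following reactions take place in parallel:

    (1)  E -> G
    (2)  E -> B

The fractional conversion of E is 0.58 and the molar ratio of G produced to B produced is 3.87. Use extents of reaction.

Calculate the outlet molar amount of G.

Conversion of E: E consumed = 0.58 × 378 = 219.2 lbmol/h = 1ξ₁ + 1ξ₂.
Selectivity: 1ξ₁ / (1ξ₂) = 3.87 → ξ₁ = 3.87 ξ₂.
Substitute: (1·3.87 + 1) ξ₂ = 219.2 → ξ₂ = 45.02 lbmol/h, ξ₁ = 174.2 lbmol/h.
Outlet amounts (n = n₀ + Σ ν·ξ):
  E: 378 − 1(174.2) − 1(45.02) = 158.8
  G: 0 + 1(174.2) = 174.2
  B: 0 + 1(45.02) = 45.02

174 lbmol/h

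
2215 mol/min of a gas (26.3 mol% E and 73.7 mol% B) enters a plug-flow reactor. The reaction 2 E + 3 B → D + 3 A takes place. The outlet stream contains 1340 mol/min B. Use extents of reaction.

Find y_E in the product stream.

For B: n = n₀ − 3ξ → 1340 = 1632 − 3ξ, giving ξ = 97.48 mol/min.
Outlet amounts (n = n₀ + ν ξ):
  E: 582.5 − 2(97.48) = 387.6
  B: 1632 − 3(97.48) = 1340
  D: 0 + 1(97.48) = 97.48
  A: 0 + 3(97.48) = 292.5
Total out = 2118 mol/min; y_E = 387.6 / 2118 = 0.183.

0.183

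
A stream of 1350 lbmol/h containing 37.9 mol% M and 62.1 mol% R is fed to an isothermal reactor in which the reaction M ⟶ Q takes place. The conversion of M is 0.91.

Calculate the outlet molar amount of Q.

M reacted = 0.91 × 511.6 = 465.6 lbmol/h; ν_M = −1, so ξ = 465.6/1 = 465.6 lbmol/h.
Outlet amounts (n = n₀ + ν ξ):
  M: 511.6 − 1(465.6) = 46.05
  Q: 0 + 1(465.6) = 465.6
  R: 838.4 (inert)

466 lbmol/h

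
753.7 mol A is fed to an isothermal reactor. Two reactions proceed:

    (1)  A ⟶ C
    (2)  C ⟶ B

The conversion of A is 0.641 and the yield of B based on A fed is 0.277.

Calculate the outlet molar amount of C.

274 mol

Conversion of A: A consumed = 1ξ₁ = 0.641 × 753.7 → ξ₁ = 483.1 mol.
Yield of B: 1ξ₂ / 753.7 = 0.277 → ξ₂ = 208.8 mol.
Outlet amounts (n = n₀ + Σ ν·ξ):
  A: 753.7 − 1(483.1) = 270.6
  C: 0 + 1(483.1) − 1(208.8) = 274.3
  B: 0 + 1(208.8) = 208.8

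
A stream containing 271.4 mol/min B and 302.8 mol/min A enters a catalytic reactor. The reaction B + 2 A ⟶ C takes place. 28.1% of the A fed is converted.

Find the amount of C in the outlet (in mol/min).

A reacted = 0.281 × 302.8 = 85.09 mol/min; ν_A = −2, so ξ = 85.09/2 = 42.54 mol/min.
Outlet amounts (n = n₀ + ν ξ):
  B: 271.4 − 1(42.54) = 228.9
  A: 302.8 − 2(42.54) = 217.7
  C: 0 + 1(42.54) = 42.54

42.5 mol/min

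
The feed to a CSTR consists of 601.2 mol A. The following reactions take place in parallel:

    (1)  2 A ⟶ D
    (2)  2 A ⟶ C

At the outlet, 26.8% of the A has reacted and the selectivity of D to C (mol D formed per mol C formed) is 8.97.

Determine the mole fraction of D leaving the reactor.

Conversion of A: A consumed = 0.268 × 601.2 = 161.1 mol = 2ξ₁ + 2ξ₂.
Selectivity: 1ξ₁ / (1ξ₂) = 8.97 → ξ₁ = 8.97 ξ₂.
Substitute: (2·8.97 + 2) ξ₂ = 161.1 → ξ₂ = 8.08 mol, ξ₁ = 72.48 mol.
Outlet amounts (n = n₀ + Σ ν·ξ):
  A: 601.2 − 2(72.48) − 2(8.08) = 440.1
  D: 0 + 1(72.48) = 72.48
  C: 0 + 1(8.08) = 8.08
Total out = 520.6 mol; y_D = 72.48 / 520.6 = 0.1392.

0.139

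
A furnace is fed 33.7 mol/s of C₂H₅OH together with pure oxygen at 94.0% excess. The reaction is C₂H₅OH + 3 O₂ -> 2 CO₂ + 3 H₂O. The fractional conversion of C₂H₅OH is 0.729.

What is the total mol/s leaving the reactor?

254 mol/s

Stoichiometric O₂ = 3 × 33.7 = 101.1 mol/s; O₂ fed = 101.1 × 1.940 = 196.1 mol/s.
Fuel reacted = 0.729 × 33.7 → ξ = 24.57 mol/s.
Outlet (n = n₀ + ν ξ):
  C₂H₅OH: 33.7 − 1(24.57) = 9.133
  O₂: 196.1 − 3(24.57) = 122.4
  CO₂: 0 + 2(24.57) = 49.13
  H₂O: 0 + 3(24.57) = 73.7
Total out = 9.133 + 122.4 + 49.13 + 73.7 = 254.4 mol/s.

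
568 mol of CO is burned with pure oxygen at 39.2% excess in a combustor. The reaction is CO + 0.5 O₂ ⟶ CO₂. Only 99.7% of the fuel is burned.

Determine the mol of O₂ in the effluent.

112 mol

Stoichiometric O₂ = 0.5 × 568 = 284 mol; O₂ fed = 284 × 1.392 = 395.3 mol.
Fuel reacted = 0.997 × 568 → ξ = 566.3 mol.
Outlet (n = n₀ + ν ξ):
  CO: 568 − 1(566.3) = 1.704
  O₂: 395.3 − 0.5(566.3) = 112.2
  CO₂: 0 + 1(566.3) = 566.3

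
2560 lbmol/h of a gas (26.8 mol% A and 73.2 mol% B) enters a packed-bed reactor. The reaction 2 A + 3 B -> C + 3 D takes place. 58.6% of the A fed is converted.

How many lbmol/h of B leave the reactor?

A reacted = 0.586 × 686.1 = 402 lbmol/h; ν_A = −2, so ξ = 402/2 = 201 lbmol/h.
Outlet amounts (n = n₀ + ν ξ):
  A: 686.1 − 2(201) = 284
  B: 1874 − 3(201) = 1271
  C: 0 + 1(201) = 201
  D: 0 + 3(201) = 603.1

1270 lbmol/h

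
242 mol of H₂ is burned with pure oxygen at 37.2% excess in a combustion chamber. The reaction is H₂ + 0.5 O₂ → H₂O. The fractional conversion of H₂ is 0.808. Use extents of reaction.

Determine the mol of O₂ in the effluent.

Stoichiometric O₂ = 0.5 × 242 = 121 mol; O₂ fed = 121 × 1.372 = 166 mol.
Fuel reacted = 0.808 × 242 → ξ = 195.5 mol.
Outlet (n = n₀ + ν ξ):
  H₂: 242 − 1(195.5) = 46.46
  O₂: 166 − 0.5(195.5) = 68.24
  H₂O: 0 + 1(195.5) = 195.5

68.2 mol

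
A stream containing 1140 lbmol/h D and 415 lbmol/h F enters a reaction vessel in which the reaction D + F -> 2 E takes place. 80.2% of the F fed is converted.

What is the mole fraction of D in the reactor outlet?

0.519

F reacted = 0.802 × 415 = 332.8 lbmol/h; ν_F = −1, so ξ = 332.8/1 = 332.8 lbmol/h.
Outlet amounts (n = n₀ + ν ξ):
  D: 1140 − 1(332.8) = 807.2
  F: 415 − 1(332.8) = 82.17
  E: 0 + 2(332.8) = 665.7
Total out = 1555 lbmol/h; y_D = 807.2 / 1555 = 0.5191.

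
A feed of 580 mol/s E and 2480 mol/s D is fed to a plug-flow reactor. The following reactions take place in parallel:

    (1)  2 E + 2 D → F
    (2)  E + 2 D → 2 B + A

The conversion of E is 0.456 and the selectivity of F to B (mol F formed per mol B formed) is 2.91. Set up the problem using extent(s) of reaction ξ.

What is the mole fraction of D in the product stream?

Conversion of E: E consumed = 0.456 × 580 = 264.5 mol/s = 2ξ₁ + 1ξ₂.
Selectivity: 1ξ₁ / (2ξ₂) = 2.91 → ξ₁ = 5.82 ξ₂.
Substitute: (2·5.82 + 1) ξ₂ = 264.5 → ξ₂ = 20.92 mol/s, ξ₁ = 121.8 mol/s.
Outlet amounts (n = n₀ + Σ ν·ξ):
  E: 580 − 2(121.8) − 1(20.92) = 315.5
  D: 2480 − 2(121.8) − 2(20.92) = 2195
  F: 0 + 1(121.8) = 121.8
  B: 0 + 2(20.92) = 41.85
  A: 0 + 1(20.92) = 20.92
Total out = 2695 mol/s; y_D = 2195 / 2695 = 0.8144.

0.814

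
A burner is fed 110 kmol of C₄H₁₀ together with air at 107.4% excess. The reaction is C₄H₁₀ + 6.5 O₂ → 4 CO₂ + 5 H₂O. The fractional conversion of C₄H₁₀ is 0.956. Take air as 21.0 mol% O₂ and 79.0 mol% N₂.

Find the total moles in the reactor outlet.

7330 kmol

Stoichiometric O₂ = 6.5 × 110 = 715 kmol; O₂ fed = 715 × 2.074 = 1483 kmol.
N₂ fed = 1483 × 79/21 = 5579 kmol.
Fuel reacted = 0.956 × 110 → ξ = 105.2 kmol.
Outlet (n = n₀ + ν ξ):
  C₄H₁₀: 110 − 1(105.2) = 4.84
  O₂: 1483 − 6.5(105.2) = 799.4
  N₂: 5579 (inert)
  CO₂: 0 + 4(105.2) = 420.6
  H₂O: 0 + 5(105.2) = 525.8
Total out = 4.84 + 799.4 + 5579 + 420.6 + 525.8 = 7329 kmol.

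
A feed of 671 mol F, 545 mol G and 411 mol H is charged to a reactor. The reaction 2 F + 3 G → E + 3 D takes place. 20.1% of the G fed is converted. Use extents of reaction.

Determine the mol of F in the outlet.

598 mol

G reacted = 0.201 × 545 = 109.5 mol; ν_G = −3, so ξ = 109.5/3 = 36.52 mol.
Outlet amounts (n = n₀ + ν ξ):
  F: 671 − 2(36.52) = 598
  G: 545 − 3(36.52) = 435.5
  E: 0 + 1(36.52) = 36.52
  D: 0 + 3(36.52) = 109.5
  H: 411 (inert)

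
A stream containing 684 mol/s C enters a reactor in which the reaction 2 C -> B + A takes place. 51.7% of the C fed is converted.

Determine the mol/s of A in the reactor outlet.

C reacted = 0.517 × 684 = 353.6 mol/s; ν_C = −2, so ξ = 353.6/2 = 176.8 mol/s.
Outlet amounts (n = n₀ + ν ξ):
  C: 684 − 2(176.8) = 330.4
  B: 0 + 1(176.8) = 176.8
  A: 0 + 1(176.8) = 176.8

177 mol/s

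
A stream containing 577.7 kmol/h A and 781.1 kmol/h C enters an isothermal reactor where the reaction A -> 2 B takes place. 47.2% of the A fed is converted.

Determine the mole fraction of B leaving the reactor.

0.334

A reacted = 0.472 × 577.7 = 272.7 kmol/h; ν_A = −1, so ξ = 272.7/1 = 272.7 kmol/h.
Outlet amounts (n = n₀ + ν ξ):
  A: 577.7 − 1(272.7) = 305
  B: 0 + 2(272.7) = 545.3
  C: 781.1 (inert)
Total out = 1631 kmol/h; y_B = 545.3 / 1631 = 0.3343.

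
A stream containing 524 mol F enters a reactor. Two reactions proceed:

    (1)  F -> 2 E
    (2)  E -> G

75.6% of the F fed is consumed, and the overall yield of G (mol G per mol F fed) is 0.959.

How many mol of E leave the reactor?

290 mol

Conversion of F: F consumed = 1ξ₁ = 0.756 × 524 → ξ₁ = 396.1 mol.
Yield of G: 1ξ₂ / 524 = 0.959 → ξ₂ = 502.5 mol.
Outlet amounts (n = n₀ + Σ ν·ξ):
  F: 524 − 1(396.1) = 127.9
  E: 0 + 2(396.1) − 1(502.5) = 289.8
  G: 0 + 1(502.5) = 502.5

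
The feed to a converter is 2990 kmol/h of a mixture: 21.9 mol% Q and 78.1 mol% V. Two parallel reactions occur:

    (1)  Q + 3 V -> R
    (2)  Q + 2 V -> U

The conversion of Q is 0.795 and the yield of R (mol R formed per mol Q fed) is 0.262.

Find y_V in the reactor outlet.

Yield of R: 1ξ₁ / 654.8 = 0.262 → ξ₁ = 171.6 kmol/h.
Conversion of Q: 1ξ₁ + 1ξ₂ = 0.795 × 654.8 = 520.6 → ξ₂ = 349 kmol/h.
Outlet amounts (n = n₀ + Σ ν·ξ):
  Q: 654.8 − 1(171.6) − 1(349) = 134.2
  V: 2335 − 3(171.6) − 2(349) = 1122
  R: 0 + 1(171.6) = 171.6
  U: 0 + 1(349) = 349
Total out = 1777 kmol/h; y_V = 1122 / 1777 = 0.6316.

0.632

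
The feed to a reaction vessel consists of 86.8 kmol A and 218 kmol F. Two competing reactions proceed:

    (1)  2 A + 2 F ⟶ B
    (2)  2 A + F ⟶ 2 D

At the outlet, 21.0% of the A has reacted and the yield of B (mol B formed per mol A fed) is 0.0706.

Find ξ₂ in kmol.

ξ₂ = 2.99 kmol

Yield of B: 1ξ₁ / 86.8 = 0.0706 → ξ₁ = 6.128 kmol.
Conversion of A: 2ξ₁ + 2ξ₂ = 0.21 × 86.8 = 18.23 → ξ₂ = 2.986 kmol.
Outlet amounts (n = n₀ + Σ ν·ξ):
  A: 86.8 − 2(6.128) − 2(2.986) = 68.57
  F: 218 − 2(6.128) − 1(2.986) = 202.8
  B: 0 + 1(6.128) = 6.128
  D: 0 + 2(2.986) = 5.972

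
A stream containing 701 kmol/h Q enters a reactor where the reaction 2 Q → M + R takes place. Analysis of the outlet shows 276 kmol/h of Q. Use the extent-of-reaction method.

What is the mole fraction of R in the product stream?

For Q: n = n₀ − 2ξ → 276 = 701 − 2ξ, giving ξ = 212.5 kmol/h.
Outlet amounts (n = n₀ + ν ξ):
  Q: 701 − 2(212.5) = 276
  M: 0 + 1(212.5) = 212.5
  R: 0 + 1(212.5) = 212.5
Total out = 701 kmol/h; y_R = 212.5 / 701 = 0.3031.

0.303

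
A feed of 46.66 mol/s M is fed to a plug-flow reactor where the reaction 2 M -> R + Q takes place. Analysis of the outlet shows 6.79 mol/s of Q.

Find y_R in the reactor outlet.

For Q: n = n₀ + 1ξ → 6.79 = 0 + 1ξ, giving ξ = 6.79 mol/s.
Outlet amounts (n = n₀ + ν ξ):
  M: 46.66 − 2(6.79) = 33.08
  R: 0 + 1(6.79) = 6.79
  Q: 0 + 1(6.79) = 6.79
Total out = 46.66 mol/s; y_R = 6.79 / 46.66 = 0.1455.

0.146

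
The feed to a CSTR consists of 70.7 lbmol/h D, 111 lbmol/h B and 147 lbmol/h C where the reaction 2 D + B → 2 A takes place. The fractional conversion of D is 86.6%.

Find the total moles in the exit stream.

D reacted = 0.866 × 70.7 = 61.23 lbmol/h; ν_D = −2, so ξ = 61.23/2 = 30.61 lbmol/h.
Outlet amounts (n = n₀ + ν ξ):
  D: 70.7 − 2(30.61) = 9.474
  B: 111 − 1(30.61) = 80.39
  A: 0 + 2(30.61) = 61.23
  C: 147 (inert)
Total out = 9.474 + 80.39 + 61.23 + 147 = 298.1 lbmol/h.

298 lbmol/h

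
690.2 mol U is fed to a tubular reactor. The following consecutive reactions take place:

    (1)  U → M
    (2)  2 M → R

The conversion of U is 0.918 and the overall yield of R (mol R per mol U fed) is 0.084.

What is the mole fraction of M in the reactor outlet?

Conversion of U: U consumed = 1ξ₁ = 0.918 × 690.2 → ξ₁ = 633.6 mol.
Yield of R: 1ξ₂ / 690.2 = 0.084 → ξ₂ = 57.98 mol.
Outlet amounts (n = n₀ + Σ ν·ξ):
  U: 690.2 − 1(633.6) = 56.6
  M: 0 + 1(633.6) − 2(57.98) = 517.6
  R: 0 + 1(57.98) = 57.98
Total out = 632.2 mol; y_M = 517.6 / 632.2 = 0.8188.

0.819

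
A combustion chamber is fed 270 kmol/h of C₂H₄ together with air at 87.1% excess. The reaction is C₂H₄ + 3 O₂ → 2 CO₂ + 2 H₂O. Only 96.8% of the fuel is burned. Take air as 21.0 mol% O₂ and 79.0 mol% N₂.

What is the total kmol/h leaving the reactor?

Stoichiometric O₂ = 3 × 270 = 810 kmol/h; O₂ fed = 810 × 1.871 = 1516 kmol/h.
N₂ fed = 1516 × 79/21 = 5701 kmol/h.
Fuel reacted = 0.968 × 270 → ξ = 261.4 kmol/h.
Outlet (n = n₀ + ν ξ):
  C₂H₄: 270 − 1(261.4) = 8.64
  O₂: 1516 − 3(261.4) = 731.4
  N₂: 5701 (inert)
  CO₂: 0 + 2(261.4) = 522.7
  H₂O: 0 + 2(261.4) = 522.7
Total out = 8.64 + 731.4 + 5701 + 522.7 + 522.7 = 7487 kmol/h.

7490 kmol/h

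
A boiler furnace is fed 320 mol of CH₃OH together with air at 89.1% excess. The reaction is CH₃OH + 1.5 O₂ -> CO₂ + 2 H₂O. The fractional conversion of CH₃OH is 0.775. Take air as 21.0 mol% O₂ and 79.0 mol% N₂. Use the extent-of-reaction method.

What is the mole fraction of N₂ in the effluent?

Stoichiometric O₂ = 1.5 × 320 = 480 mol; O₂ fed = 480 × 1.891 = 907.7 mol.
N₂ fed = 907.7 × 79/21 = 3415 mol.
Fuel reacted = 0.775 × 320 → ξ = 248 mol.
Outlet (n = n₀ + ν ξ):
  CH₃OH: 320 − 1(248) = 72
  O₂: 907.7 − 1.5(248) = 535.7
  N₂: 3415 (inert)
  CO₂: 0 + 1(248) = 248
  H₂O: 0 + 2(248) = 496
Total out = 4766 mol; y_N₂ = 3415 / 4766 = 0.7164.

0.716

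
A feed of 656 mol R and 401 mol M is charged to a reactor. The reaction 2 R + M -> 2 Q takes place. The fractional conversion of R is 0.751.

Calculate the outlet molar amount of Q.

R reacted = 0.751 × 656 = 492.7 mol; ν_R = −2, so ξ = 492.7/2 = 246.3 mol.
Outlet amounts (n = n₀ + ν ξ):
  R: 656 − 2(246.3) = 163.3
  M: 401 − 1(246.3) = 154.7
  Q: 0 + 2(246.3) = 492.7

493 mol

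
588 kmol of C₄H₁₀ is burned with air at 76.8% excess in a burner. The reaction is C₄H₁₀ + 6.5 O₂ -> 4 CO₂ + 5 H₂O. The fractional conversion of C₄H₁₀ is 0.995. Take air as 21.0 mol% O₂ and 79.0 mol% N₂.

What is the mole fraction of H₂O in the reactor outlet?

Stoichiometric O₂ = 6.5 × 588 = 3822 kmol; O₂ fed = 3822 × 1.768 = 6757 kmol.
N₂ fed = 6757 × 79/21 = 25420 kmol.
Fuel reacted = 0.995 × 588 → ξ = 585.1 kmol.
Outlet (n = n₀ + ν ξ):
  C₄H₁₀: 588 − 1(585.1) = 2.94
  O₂: 6757 − 6.5(585.1) = 2954
  N₂: 25420 (inert)
  CO₂: 0 + 4(585.1) = 2340
  H₂O: 0 + 5(585.1) = 2925
Total out = 33640 kmol; y_H₂O = 2925 / 33640 = 0.08695.

0.087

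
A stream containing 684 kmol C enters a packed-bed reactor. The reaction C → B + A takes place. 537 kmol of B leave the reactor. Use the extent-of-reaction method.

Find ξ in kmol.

ξ = 537 kmol

For B: n = n₀ + 1ξ → 537 = 0 + 1ξ, giving ξ = 537 kmol.
Outlet amounts (n = n₀ + ν ξ):
  C: 684 − 1(537) = 147
  B: 0 + 1(537) = 537
  A: 0 + 1(537) = 537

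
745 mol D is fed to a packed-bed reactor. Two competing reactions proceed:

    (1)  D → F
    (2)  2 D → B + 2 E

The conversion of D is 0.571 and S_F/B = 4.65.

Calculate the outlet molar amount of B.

Conversion of D: D consumed = 0.571 × 745 = 425.4 mol = 1ξ₁ + 2ξ₂.
Selectivity: 1ξ₁ / (1ξ₂) = 4.65 → ξ₁ = 4.65 ξ₂.
Substitute: (1·4.65 + 2) ξ₂ = 425.4 → ξ₂ = 63.97 mol, ξ₁ = 297.5 mol.
Outlet amounts (n = n₀ + Σ ν·ξ):
  D: 745 − 1(297.5) − 2(63.97) = 319.6
  F: 0 + 1(297.5) = 297.5
  B: 0 + 1(63.97) = 63.97
  E: 0 + 2(63.97) = 127.9

64 mol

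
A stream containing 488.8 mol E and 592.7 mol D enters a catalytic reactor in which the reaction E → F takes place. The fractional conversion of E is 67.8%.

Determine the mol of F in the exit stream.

E reacted = 0.678 × 488.8 = 331.4 mol; ν_E = −1, so ξ = 331.4/1 = 331.4 mol.
Outlet amounts (n = n₀ + ν ξ):
  E: 488.8 − 1(331.4) = 157.4
  F: 0 + 1(331.4) = 331.4
  D: 592.7 (inert)

331 mol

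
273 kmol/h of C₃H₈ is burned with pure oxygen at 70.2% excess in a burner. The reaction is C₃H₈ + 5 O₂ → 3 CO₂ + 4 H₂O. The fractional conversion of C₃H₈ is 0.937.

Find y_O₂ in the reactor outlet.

0.366

Stoichiometric O₂ = 5 × 273 = 1365 kmol/h; O₂ fed = 1365 × 1.702 = 2323 kmol/h.
Fuel reacted = 0.937 × 273 → ξ = 255.8 kmol/h.
Outlet (n = n₀ + ν ξ):
  C₃H₈: 273 − 1(255.8) = 17.2
  O₂: 2323 − 5(255.8) = 1044
  CO₂: 0 + 3(255.8) = 767.4
  H₂O: 0 + 4(255.8) = 1023
Total out = 2852 kmol/h; y_O₂ = 1044 / 2852 = 0.3661.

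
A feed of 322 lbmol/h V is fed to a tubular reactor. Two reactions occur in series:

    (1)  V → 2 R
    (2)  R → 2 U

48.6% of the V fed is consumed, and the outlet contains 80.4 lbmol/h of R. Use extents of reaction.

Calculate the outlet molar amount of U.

Conversion of V: V consumed = 1ξ₁ = 0.486 × 322 → ξ₁ = 156.5 lbmol/h.
R balance: n_R = 0 + 2ξ₁ − 1ξ₂ = 80.4 → ξ₂ = (2·156.5 − 80.4)/1 = 232.6 lbmol/h.
Outlet amounts (n = n₀ + Σ ν·ξ):
  V: 322 − 1(156.5) = 165.5
  R: 0 + 2(156.5) − 1(232.6) = 80.4
  U: 0 + 2(232.6) = 465.2

465 lbmol/h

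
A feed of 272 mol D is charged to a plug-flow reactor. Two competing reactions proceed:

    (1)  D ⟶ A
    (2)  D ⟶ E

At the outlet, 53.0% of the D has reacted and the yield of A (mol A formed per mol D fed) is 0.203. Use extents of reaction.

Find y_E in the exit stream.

Yield of A: 1ξ₁ / 272 = 0.203 → ξ₁ = 55.22 mol.
Conversion of D: 1ξ₁ + 1ξ₂ = 0.53 × 272 = 144.2 → ξ₂ = 88.94 mol.
Outlet amounts (n = n₀ + Σ ν·ξ):
  D: 272 − 1(55.22) − 1(88.94) = 127.8
  A: 0 + 1(55.22) = 55.22
  E: 0 + 1(88.94) = 88.94
Total out = 272 mol; y_E = 88.94 / 272 = 0.327.

0.327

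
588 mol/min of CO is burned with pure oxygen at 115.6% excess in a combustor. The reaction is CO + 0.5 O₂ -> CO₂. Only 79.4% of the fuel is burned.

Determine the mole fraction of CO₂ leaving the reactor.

0.472

Stoichiometric O₂ = 0.5 × 588 = 294 mol/min; O₂ fed = 294 × 2.156 = 633.9 mol/min.
Fuel reacted = 0.794 × 588 → ξ = 466.9 mol/min.
Outlet (n = n₀ + ν ξ):
  CO: 588 − 1(466.9) = 121.1
  O₂: 633.9 − 0.5(466.9) = 400.4
  CO₂: 0 + 1(466.9) = 466.9
Total out = 988.4 mol/min; y_CO₂ = 466.9 / 988.4 = 0.4723.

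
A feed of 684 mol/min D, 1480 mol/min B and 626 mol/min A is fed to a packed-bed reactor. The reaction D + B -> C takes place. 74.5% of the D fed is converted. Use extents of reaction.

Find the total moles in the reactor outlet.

2280 mol/min

D reacted = 0.745 × 684 = 509.6 mol/min; ν_D = −1, so ξ = 509.6/1 = 509.6 mol/min.
Outlet amounts (n = n₀ + ν ξ):
  D: 684 − 1(509.6) = 174.4
  B: 1480 − 1(509.6) = 970.4
  C: 0 + 1(509.6) = 509.6
  A: 626 (inert)
Total out = 174.4 + 970.4 + 509.6 + 626 = 2280 mol/min.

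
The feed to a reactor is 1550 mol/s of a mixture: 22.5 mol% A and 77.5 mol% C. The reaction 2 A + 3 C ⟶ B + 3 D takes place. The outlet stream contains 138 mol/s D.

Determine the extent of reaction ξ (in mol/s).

For D: n = n₀ + 3ξ → 138 = 0 + 3ξ, giving ξ = 46 mol/s.
Outlet amounts (n = n₀ + ν ξ):
  A: 348.8 − 2(46) = 256.8
  C: 1201 − 3(46) = 1063
  B: 0 + 1(46) = 46
  D: 0 + 3(46) = 138

ξ = 46 mol/s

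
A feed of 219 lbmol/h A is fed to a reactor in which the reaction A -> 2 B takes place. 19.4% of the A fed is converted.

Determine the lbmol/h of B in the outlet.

A reacted = 0.194 × 219 = 42.49 lbmol/h; ν_A = −1, so ξ = 42.49/1 = 42.49 lbmol/h.
Outlet amounts (n = n₀ + ν ξ):
  A: 219 − 1(42.49) = 176.5
  B: 0 + 2(42.49) = 84.97

85 lbmol/h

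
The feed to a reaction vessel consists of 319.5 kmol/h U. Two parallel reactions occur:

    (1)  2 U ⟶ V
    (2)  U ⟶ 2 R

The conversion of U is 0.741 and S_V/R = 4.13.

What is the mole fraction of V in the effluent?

0.504

Conversion of U: U consumed = 0.741 × 319.5 = 236.7 kmol/h = 2ξ₁ + 1ξ₂.
Selectivity: 1ξ₁ / (2ξ₂) = 4.13 → ξ₁ = 8.26 ξ₂.
Substitute: (2·8.26 + 1) ξ₂ = 236.7 → ξ₂ = 13.51 kmol/h, ξ₁ = 111.6 kmol/h.
Outlet amounts (n = n₀ + Σ ν·ξ):
  U: 319.5 − 2(111.6) − 1(13.51) = 82.75
  V: 0 + 1(111.6) = 111.6
  R: 0 + 2(13.51) = 27.03
Total out = 221.4 kmol/h; y_V = 111.6 / 221.4 = 0.5042.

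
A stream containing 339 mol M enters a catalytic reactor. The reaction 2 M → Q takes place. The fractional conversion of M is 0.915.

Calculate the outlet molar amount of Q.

M reacted = 0.915 × 339 = 310.2 mol; ν_M = −2, so ξ = 310.2/2 = 155.1 mol.
Outlet amounts (n = n₀ + ν ξ):
  M: 339 − 2(155.1) = 28.81
  Q: 0 + 1(155.1) = 155.1

155 mol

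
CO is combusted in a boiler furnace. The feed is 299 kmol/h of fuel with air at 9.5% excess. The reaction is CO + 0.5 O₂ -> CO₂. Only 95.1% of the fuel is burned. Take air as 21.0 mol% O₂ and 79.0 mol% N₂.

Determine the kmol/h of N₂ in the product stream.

Stoichiometric O₂ = 0.5 × 299 = 149.5 kmol/h; O₂ fed = 149.5 × 1.095 = 163.7 kmol/h.
N₂ fed = 163.7 × 79/21 = 615.8 kmol/h.
Fuel reacted = 0.951 × 299 → ξ = 284.3 kmol/h.
Outlet (n = n₀ + ν ξ):
  CO: 299 − 1(284.3) = 14.65
  O₂: 163.7 − 0.5(284.3) = 21.53
  N₂: 615.8 (inert)
  CO₂: 0 + 1(284.3) = 284.3

616 kmol/h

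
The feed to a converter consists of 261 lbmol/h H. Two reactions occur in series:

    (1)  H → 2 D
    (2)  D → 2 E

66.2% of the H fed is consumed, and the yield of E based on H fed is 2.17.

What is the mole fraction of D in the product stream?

0.087

Conversion of H: H consumed = 1ξ₁ = 0.662 × 261 → ξ₁ = 172.8 lbmol/h.
Yield of E: 2ξ₂ / 261 = 2.17 → ξ₂ = 283.2 lbmol/h.
Outlet amounts (n = n₀ + Σ ν·ξ):
  H: 261 − 1(172.8) = 88.22
  D: 0 + 2(172.8) − 1(283.2) = 62.38
  E: 0 + 2(283.2) = 566.4
Total out = 717 lbmol/h; y_D = 62.38 / 717 = 0.087.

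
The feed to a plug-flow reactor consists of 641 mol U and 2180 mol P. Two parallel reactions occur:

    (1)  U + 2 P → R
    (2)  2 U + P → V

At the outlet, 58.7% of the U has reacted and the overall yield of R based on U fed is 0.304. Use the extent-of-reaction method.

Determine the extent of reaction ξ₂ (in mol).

Yield of R: 1ξ₁ / 641 = 0.304 → ξ₁ = 194.9 mol.
Conversion of U: 1ξ₁ + 2ξ₂ = 0.587 × 641 = 376.3 → ξ₂ = 90.7 mol.
Outlet amounts (n = n₀ + Σ ν·ξ):
  U: 641 − 1(194.9) − 2(90.7) = 264.7
  P: 2180 − 2(194.9) − 1(90.7) = 1700
  R: 0 + 1(194.9) = 194.9
  V: 0 + 1(90.7) = 90.7

ξ₂ = 90.7 mol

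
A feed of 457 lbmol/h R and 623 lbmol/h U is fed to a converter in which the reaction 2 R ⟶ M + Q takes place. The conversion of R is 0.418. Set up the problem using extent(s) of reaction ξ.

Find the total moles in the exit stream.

1080 lbmol/h

R reacted = 0.418 × 457 = 191 lbmol/h; ν_R = −2, so ξ = 191/2 = 95.51 lbmol/h.
Outlet amounts (n = n₀ + ν ξ):
  R: 457 − 2(95.51) = 266
  M: 0 + 1(95.51) = 95.51
  Q: 0 + 1(95.51) = 95.51
  U: 623 (inert)
Total out = 266 + 95.51 + 95.51 + 623 = 1080 lbmol/h.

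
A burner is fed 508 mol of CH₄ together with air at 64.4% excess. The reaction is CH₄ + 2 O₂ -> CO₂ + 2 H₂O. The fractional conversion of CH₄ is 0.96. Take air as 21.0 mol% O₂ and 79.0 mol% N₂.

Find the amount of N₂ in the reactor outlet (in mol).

6280 mol

Stoichiometric O₂ = 2 × 508 = 1016 mol; O₂ fed = 1016 × 1.644 = 1670 mol.
N₂ fed = 1670 × 79/21 = 6284 mol.
Fuel reacted = 0.96 × 508 → ξ = 487.7 mol.
Outlet (n = n₀ + ν ξ):
  CH₄: 508 − 1(487.7) = 20.32
  O₂: 1670 − 2(487.7) = 694.9
  N₂: 6284 (inert)
  CO₂: 0 + 1(487.7) = 487.7
  H₂O: 0 + 2(487.7) = 975.4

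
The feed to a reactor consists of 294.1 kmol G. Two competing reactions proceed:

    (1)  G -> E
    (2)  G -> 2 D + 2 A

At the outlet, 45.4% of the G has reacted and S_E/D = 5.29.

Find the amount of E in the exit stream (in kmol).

Conversion of G: G consumed = 0.454 × 294.1 = 133.5 kmol = 1ξ₁ + 1ξ₂.
Selectivity: 1ξ₁ / (2ξ₂) = 5.29 → ξ₁ = 10.58 ξ₂.
Substitute: (1·10.58 + 1) ξ₂ = 133.5 → ξ₂ = 11.53 kmol, ξ₁ = 122 kmol.
Outlet amounts (n = n₀ + Σ ν·ξ):
  G: 294.1 − 1(122) − 1(11.53) = 160.6
  E: 0 + 1(122) = 122
  D: 0 + 2(11.53) = 23.06
  A: 0 + 2(11.53) = 23.06

122 kmol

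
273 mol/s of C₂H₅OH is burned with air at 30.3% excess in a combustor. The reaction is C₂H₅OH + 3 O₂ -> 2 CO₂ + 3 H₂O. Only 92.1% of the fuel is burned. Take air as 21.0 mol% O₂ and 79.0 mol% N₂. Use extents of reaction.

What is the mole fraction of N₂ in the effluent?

Stoichiometric O₂ = 3 × 273 = 819 mol/s; O₂ fed = 819 × 1.303 = 1067 mol/s.
N₂ fed = 1067 × 79/21 = 4015 mol/s.
Fuel reacted = 0.921 × 273 → ξ = 251.4 mol/s.
Outlet (n = n₀ + ν ξ):
  C₂H₅OH: 273 − 1(251.4) = 21.57
  O₂: 1067 − 3(251.4) = 312.9
  N₂: 4015 (inert)
  CO₂: 0 + 2(251.4) = 502.9
  H₂O: 0 + 3(251.4) = 754.3
Total out = 5606 mol/s; y_N₂ = 4015 / 5606 = 0.7161.

0.716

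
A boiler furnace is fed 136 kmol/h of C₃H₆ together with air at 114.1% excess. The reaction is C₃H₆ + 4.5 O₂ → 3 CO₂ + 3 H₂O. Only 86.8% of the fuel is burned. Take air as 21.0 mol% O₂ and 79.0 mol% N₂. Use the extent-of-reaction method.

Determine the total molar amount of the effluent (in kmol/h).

6430 kmol/h

Stoichiometric O₂ = 4.5 × 136 = 612 kmol/h; O₂ fed = 612 × 2.141 = 1310 kmol/h.
N₂ fed = 1310 × 79/21 = 4929 kmol/h.
Fuel reacted = 0.868 × 136 → ξ = 118 kmol/h.
Outlet (n = n₀ + ν ξ):
  C₃H₆: 136 − 1(118) = 17.95
  O₂: 1310 − 4.5(118) = 779.1
  N₂: 4929 (inert)
  CO₂: 0 + 3(118) = 354.1
  H₂O: 0 + 3(118) = 354.1
Total out = 17.95 + 779.1 + 4929 + 354.1 + 354.1 = 6435 kmol/h.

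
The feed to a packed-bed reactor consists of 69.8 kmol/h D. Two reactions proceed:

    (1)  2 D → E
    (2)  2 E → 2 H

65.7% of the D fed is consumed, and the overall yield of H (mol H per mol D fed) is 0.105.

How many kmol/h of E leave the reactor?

Conversion of D: D consumed = 2ξ₁ = 0.657 × 69.8 → ξ₁ = 22.93 kmol/h.
Yield of H: 2ξ₂ / 69.8 = 0.105 → ξ₂ = 3.664 kmol/h.
Outlet amounts (n = n₀ + Σ ν·ξ):
  D: 69.8 − 2(22.93) = 23.94
  E: 0 + 1(22.93) − 2(3.664) = 15.6
  H: 0 + 2(3.664) = 7.329

15.6 kmol/h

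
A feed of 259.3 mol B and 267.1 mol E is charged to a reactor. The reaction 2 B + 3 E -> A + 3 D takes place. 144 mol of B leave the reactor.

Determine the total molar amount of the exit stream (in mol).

469 mol

For B: n = n₀ − 2ξ → 144 = 259.3 − 2ξ, giving ξ = 57.65 mol.
Outlet amounts (n = n₀ + ν ξ):
  B: 259.3 − 2(57.65) = 144
  E: 267.1 − 3(57.65) = 94.15
  A: 0 + 1(57.65) = 57.65
  D: 0 + 3(57.65) = 173
Total out = 144 + 94.15 + 57.65 + 173 = 468.8 mol.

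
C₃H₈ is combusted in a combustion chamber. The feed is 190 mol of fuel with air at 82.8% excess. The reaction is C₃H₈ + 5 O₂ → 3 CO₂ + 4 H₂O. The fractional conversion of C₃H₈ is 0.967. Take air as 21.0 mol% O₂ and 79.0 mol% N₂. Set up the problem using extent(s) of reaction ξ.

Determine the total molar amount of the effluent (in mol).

8640 mol

Stoichiometric O₂ = 5 × 190 = 950 mol; O₂ fed = 950 × 1.828 = 1737 mol.
N₂ fed = 1737 × 79/21 = 6533 mol.
Fuel reacted = 0.967 × 190 → ξ = 183.7 mol.
Outlet (n = n₀ + ν ξ):
  C₃H₈: 190 − 1(183.7) = 6.27
  O₂: 1737 − 5(183.7) = 817.9
  N₂: 6533 (inert)
  CO₂: 0 + 3(183.7) = 551.2
  H₂O: 0 + 4(183.7) = 734.9
Total out = 6.27 + 817.9 + 6533 + 551.2 + 734.9 = 8643 mol.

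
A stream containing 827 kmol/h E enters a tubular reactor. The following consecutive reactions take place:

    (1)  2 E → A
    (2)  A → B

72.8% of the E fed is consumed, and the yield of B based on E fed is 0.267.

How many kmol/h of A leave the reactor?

Conversion of E: E consumed = 2ξ₁ = 0.728 × 827 → ξ₁ = 301 kmol/h.
Yield of B: 1ξ₂ / 827 = 0.267 → ξ₂ = 220.8 kmol/h.
Outlet amounts (n = n₀ + Σ ν·ξ):
  E: 827 − 2(301) = 224.9
  A: 0 + 1(301) − 1(220.8) = 80.22
  B: 0 + 1(220.8) = 220.8

80.2 kmol/h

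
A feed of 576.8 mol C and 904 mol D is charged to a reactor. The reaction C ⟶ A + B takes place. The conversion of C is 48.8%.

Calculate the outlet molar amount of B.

281 mol

C reacted = 0.488 × 576.8 = 281.5 mol; ν_C = −1, so ξ = 281.5/1 = 281.5 mol.
Outlet amounts (n = n₀ + ν ξ):
  C: 576.8 − 1(281.5) = 295.3
  A: 0 + 1(281.5) = 281.5
  B: 0 + 1(281.5) = 281.5
  D: 904 (inert)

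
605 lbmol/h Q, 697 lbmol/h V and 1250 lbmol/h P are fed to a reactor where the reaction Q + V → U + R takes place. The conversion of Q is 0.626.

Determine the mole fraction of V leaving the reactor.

Q reacted = 0.626 × 605 = 378.7 lbmol/h; ν_Q = −1, so ξ = 378.7/1 = 378.7 lbmol/h.
Outlet amounts (n = n₀ + ν ξ):
  Q: 605 − 1(378.7) = 226.3
  V: 697 − 1(378.7) = 318.3
  U: 0 + 1(378.7) = 378.7
  R: 0 + 1(378.7) = 378.7
  P: 1250 (inert)
Total out = 2552 lbmol/h; y_V = 318.3 / 2552 = 0.1247.

0.125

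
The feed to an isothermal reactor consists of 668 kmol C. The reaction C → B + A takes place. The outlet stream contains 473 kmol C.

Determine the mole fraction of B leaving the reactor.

0.226

For C: n = n₀ − 1ξ → 473 = 668 − 1ξ, giving ξ = 195 kmol.
Outlet amounts (n = n₀ + ν ξ):
  C: 668 − 1(195) = 473
  B: 0 + 1(195) = 195
  A: 0 + 1(195) = 195
Total out = 863 kmol; y_B = 195 / 863 = 0.226.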